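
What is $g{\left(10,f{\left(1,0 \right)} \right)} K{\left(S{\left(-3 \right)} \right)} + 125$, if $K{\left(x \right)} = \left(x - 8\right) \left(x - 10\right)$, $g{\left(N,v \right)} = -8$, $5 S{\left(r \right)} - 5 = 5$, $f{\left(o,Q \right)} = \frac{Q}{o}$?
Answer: $-259$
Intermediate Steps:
$S{\left(r \right)} = 2$ ($S{\left(r \right)} = 1 + \frac{1}{5} \cdot 5 = 1 + 1 = 2$)
$K{\left(x \right)} = \left(-10 + x\right) \left(-8 + x\right)$ ($K{\left(x \right)} = \left(-8 + x\right) \left(-10 + x\right) = \left(-10 + x\right) \left(-8 + x\right)$)
$g{\left(10,f{\left(1,0 \right)} \right)} K{\left(S{\left(-3 \right)} \right)} + 125 = - 8 \left(80 + 2^{2} - 36\right) + 125 = - 8 \left(80 + 4 - 36\right) + 125 = \left(-8\right) 48 + 125 = -384 + 125 = -259$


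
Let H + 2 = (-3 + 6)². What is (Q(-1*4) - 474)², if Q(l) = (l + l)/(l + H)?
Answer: 2044900/9 ≈ 2.2721e+5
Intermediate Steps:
H = 7 (H = -2 + (-3 + 6)² = -2 + 3² = -2 + 9 = 7)
Q(l) = 2*l/(7 + l) (Q(l) = (l + l)/(l + 7) = (2*l)/(7 + l) = 2*l/(7 + l))
(Q(-1*4) - 474)² = (2*(-1*4)/(7 - 1*4) - 474)² = (2*(-4)/(7 - 4) - 474)² = (2*(-4)/3 - 474)² = (2*(-4)*(⅓) - 474)² = (-8/3 - 474)² = (-1430/3)² = 2044900/9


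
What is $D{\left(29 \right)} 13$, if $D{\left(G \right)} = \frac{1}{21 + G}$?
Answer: $\frac{13}{50} \approx 0.26$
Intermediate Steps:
$D{\left(29 \right)} 13 = \frac{1}{21 + 29} \cdot 13 = \frac{1}{50} \cdot 13 = \frac{13}{50}$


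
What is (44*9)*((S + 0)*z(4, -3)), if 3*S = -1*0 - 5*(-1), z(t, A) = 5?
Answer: 3300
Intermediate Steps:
S = 5/3 (S = (-1*0 - 5*(-1))/3 = (0 + 5)/3 = (⅓)*5 = 5/3 ≈ 1.6667)
(44*9)*((S + 0)*z(4, -3)) = (44*9)*((5/3 + 0)*5) = 396*((5/3)*5) = 396*(25/3) = 3300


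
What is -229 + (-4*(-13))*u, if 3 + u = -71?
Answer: -4077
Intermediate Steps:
u = -74 (u = -3 - 71 = -74)
-229 + (-4*(-13))*u = -229 - 4*(-13)*(-74) = -229 + 52*(-74) = -229 - 3848 = -4077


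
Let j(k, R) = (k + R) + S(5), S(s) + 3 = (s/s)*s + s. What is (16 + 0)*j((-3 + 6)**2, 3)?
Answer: 304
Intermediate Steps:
S(s) = -3 + 2*s (S(s) = -3 + ((s/s)*s + s) = -3 + (1*s + s) = -3 + (s + s) = -3 + 2*s)
j(k, R) = 7 + R + k (j(k, R) = (k + R) + (-3 + 2*5) = (R + k) + (-3 + 10) = (R + k) + 7 = 7 + R + k)
(16 + 0)*j((-3 + 6)**2, 3) = (16 + 0)*(7 + 3 + (-3 + 6)**2) = 16*(7 + 3 + 3**2) = 16*(7 + 3 + 9) = 16*19 = 304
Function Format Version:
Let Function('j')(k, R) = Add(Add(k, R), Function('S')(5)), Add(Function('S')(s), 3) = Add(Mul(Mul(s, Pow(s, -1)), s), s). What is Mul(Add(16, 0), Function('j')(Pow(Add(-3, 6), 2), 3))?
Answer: 304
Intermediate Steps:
Function('S')(s) = Add(-3, Mul(2, s)) (Function('S')(s) = Add(-3, Add(Mul(Mul(s, Pow(s, -1)), s), s)) = Add(-3, Add(Mul(1, s), s)) = Add(-3, Add(s, s)) = Add(-3, Mul(2, s)))
Function('j')(k, R) = Add(7, R, k) (Function('j')(k, R) = Add(Add(k, R), Add(-3, Mul(2, 5))) = Add(Add(R, k), Add(-3, 10)) = Add(Add(R, k), 7) = Add(7, R, k))
Mul(Add(16, 0), Function('j')(Pow(Add(-3, 6), 2), 3)) = Mul(Add(16, 0), Add(7, 3, Pow(Add(-3, 6), 2))) = Mul(16, Add(7, 3, Pow(3, 2))) = Mul(16, Add(7, 3, 9)) = Mul(16, 19) = 304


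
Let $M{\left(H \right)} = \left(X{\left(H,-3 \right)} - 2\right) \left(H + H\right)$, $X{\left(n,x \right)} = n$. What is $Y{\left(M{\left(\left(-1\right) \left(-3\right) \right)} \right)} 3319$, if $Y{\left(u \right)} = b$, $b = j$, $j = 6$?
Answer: $19914$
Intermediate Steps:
$b = 6$
$M{\left(H \right)} = 2 H \left(-2 + H\right)$ ($M{\left(H \right)} = \left(H - 2\right) \left(H + H\right) = \left(-2 + H\right) 2 H = 2 H \left(-2 + H\right)$)
$Y{\left(u \right)} = 6$
$Y{\left(M{\left(\left(-1\right) \left(-3\right) \right)} \right)} 3319 = 6 \cdot 3319 = 19914$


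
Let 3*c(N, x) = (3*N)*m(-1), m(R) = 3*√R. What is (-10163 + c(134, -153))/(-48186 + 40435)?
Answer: 10163/7751 - 402*I/7751 ≈ 1.3112 - 0.051864*I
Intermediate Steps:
c(N, x) = 3*I*N (c(N, x) = ((3*N)*(3*√(-1)))/3 = ((3*N)*(3*I))/3 = (9*I*N)/3 = 3*I*N)
(-10163 + c(134, -153))/(-48186 + 40435) = (-10163 + 3*I*134)/(-48186 + 40435) = (-10163 + 402*I)/(-7751) = (-10163 + 402*I)*(-1/7751) = 10163/7751 - 402*I/7751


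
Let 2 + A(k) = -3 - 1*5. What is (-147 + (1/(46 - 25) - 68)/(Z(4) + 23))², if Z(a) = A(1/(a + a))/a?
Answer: 16749795241/741321 ≈ 22595.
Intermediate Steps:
A(k) = -10 (A(k) = -2 + (-3 - 1*5) = -2 + (-3 - 5) = -2 - 8 = -10)
Z(a) = -10/a
(-147 + (1/(46 - 25) - 68)/(Z(4) + 23))² = (-147 + (1/(46 - 25) - 68)/(-10/4 + 23))² = (-147 + (1/21 - 68)/(-10*¼ + 23))² = (-147 + (1/21 - 68)/(-5/2 + 23))² = (-147 - 1427/(21*41/2))² = (-147 - 1427/21*2/41)² = (-147 - 2854/861)² = (-129421/861)² = 16749795241/741321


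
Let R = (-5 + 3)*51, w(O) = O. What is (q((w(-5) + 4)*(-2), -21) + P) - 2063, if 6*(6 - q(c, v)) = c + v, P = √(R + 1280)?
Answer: -12323/6 + √1178 ≈ -2019.5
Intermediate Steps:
R = -102 (R = -2*51 = -102)
P = √1178 (P = √(-102 + 1280) = √1178 ≈ 34.322)
q(c, v) = 6 - c/6 - v/6 (q(c, v) = 6 - (c + v)/6 = 6 + (-c/6 - v/6) = 6 - c/6 - v/6)
(q((w(-5) + 4)*(-2), -21) + P) - 2063 = ((6 - (-5 + 4)*(-2)/6 - ⅙*(-21)) + √1178) - 2063 = ((6 - (-1)*(-2)/6 + 7/2) + √1178) - 2063 = ((6 - ⅙*2 + 7/2) + √1178) - 2063 = ((6 - ⅓ + 7/2) + √1178) - 2063 = (55/6 + √1178) - 2063 = -12323/6 + √1178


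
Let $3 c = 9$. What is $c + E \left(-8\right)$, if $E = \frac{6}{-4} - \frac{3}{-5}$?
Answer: $\frac{51}{5} \approx 10.2$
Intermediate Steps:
$c = 3$ ($c = \frac{1}{3} \cdot 9 = 3$)
$E = - \frac{9}{10}$ ($E = 6 \left(- \frac{1}{4}\right) - - \frac{3}{5} = - \frac{3}{2} + \frac{3}{5} = - \frac{9}{10} \approx -0.9$)
$c + E \left(-8\right) = 3 - - \frac{36}{5} = 3 + \frac{36}{5} = \frac{51}{5}$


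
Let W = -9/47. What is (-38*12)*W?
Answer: 4104/47 ≈ 87.319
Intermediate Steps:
W = -9/47 (W = -9*1/47 = -9/47 ≈ -0.19149)
(-38*12)*W = -38*12*(-9/47) = -456*(-9/47) = 4104/47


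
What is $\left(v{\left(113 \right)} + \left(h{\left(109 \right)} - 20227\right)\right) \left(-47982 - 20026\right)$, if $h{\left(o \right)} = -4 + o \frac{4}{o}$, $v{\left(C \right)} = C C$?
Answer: $507203664$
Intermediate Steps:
$v{\left(C \right)} = C^{2}$
$h{\left(o \right)} = 0$ ($h{\left(o \right)} = -4 + 4 = 0$)
$\left(v{\left(113 \right)} + \left(h{\left(109 \right)} - 20227\right)\right) \left(-47982 - 20026\right) = \left(113^{2} + \left(0 - 20227\right)\right) \left(-47982 - 20026\right) = \left(12769 + \left(0 - 20227\right)\right) \left(-68008\right) = \left(12769 - 20227\right) \left(-68008\right) = \left(-7458\right) \left(-68008\right) = 507203664$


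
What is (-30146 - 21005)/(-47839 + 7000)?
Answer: 51151/40839 ≈ 1.2525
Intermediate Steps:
(-30146 - 21005)/(-47839 + 7000) = -51151/(-40839) = -51151*(-1/40839) = 51151/40839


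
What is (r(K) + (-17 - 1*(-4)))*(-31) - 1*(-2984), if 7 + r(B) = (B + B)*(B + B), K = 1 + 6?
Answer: -2472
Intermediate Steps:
K = 7
r(B) = -7 + 4*B² (r(B) = -7 + (B + B)*(B + B) = -7 + (2*B)*(2*B) = -7 + 4*B²)
(r(K) + (-17 - 1*(-4)))*(-31) - 1*(-2984) = ((-7 + 4*7²) + (-17 - 1*(-4)))*(-31) - 1*(-2984) = ((-7 + 4*49) + (-17 + 4))*(-31) + 2984 = ((-7 + 196) - 13)*(-31) + 2984 = (189 - 13)*(-31) + 2984 = 176*(-31) + 2984 = -5456 + 2984 = -2472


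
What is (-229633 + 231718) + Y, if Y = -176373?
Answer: -174288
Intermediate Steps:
(-229633 + 231718) + Y = (-229633 + 231718) - 176373 = 2085 - 176373 = -174288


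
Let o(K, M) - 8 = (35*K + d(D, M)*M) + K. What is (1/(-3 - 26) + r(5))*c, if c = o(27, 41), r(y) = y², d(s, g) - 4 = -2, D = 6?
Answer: 768888/29 ≈ 26513.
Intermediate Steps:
d(s, g) = 2 (d(s, g) = 4 - 2 = 2)
o(K, M) = 8 + 2*M + 36*K (o(K, M) = 8 + ((35*K + 2*M) + K) = 8 + ((2*M + 35*K) + K) = 8 + (2*M + 36*K) = 8 + 2*M + 36*K)
c = 1062 (c = 8 + 2*41 + 36*27 = 8 + 82 + 972 = 1062)
(1/(-3 - 26) + r(5))*c = (1/(-3 - 26) + 5²)*1062 = (1/(-29) + 25)*1062 = (-1/29 + 25)*1062 = (724/29)*1062 = 768888/29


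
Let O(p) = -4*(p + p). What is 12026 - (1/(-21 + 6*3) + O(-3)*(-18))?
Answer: 37375/3 ≈ 12458.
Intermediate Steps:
O(p) = -8*p
12026 - (1/(-21 + 6*3) + O(-3)*(-18)) = 12026 - (1/(-21 + 6*3) - 8*(-3)*(-18)) = 12026 - (1/(-21 + 18) + 24*(-18)) = 12026 - (1/(-3) - 432) = 12026 - (-⅓ - 432) = 12026 - 1*(-1297/3) = 12026 + 1297/3 = 37375/3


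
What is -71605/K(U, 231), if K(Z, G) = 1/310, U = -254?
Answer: -22197550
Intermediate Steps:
K(Z, G) = 1/310
-71605/K(U, 231) = -71605/1/310 = -71605*310 = -22197550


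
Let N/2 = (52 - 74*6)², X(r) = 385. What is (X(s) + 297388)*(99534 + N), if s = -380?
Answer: 121152518326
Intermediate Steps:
N = 307328 (N = 2*(52 - 74*6)² = 2*(52 - 444)² = 2*(-392)² = 2*153664 = 307328)
(X(s) + 297388)*(99534 + N) = (385 + 297388)*(99534 + 307328) = 297773*406862 = 121152518326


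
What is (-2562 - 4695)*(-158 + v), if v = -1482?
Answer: 11901480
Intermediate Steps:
(-2562 - 4695)*(-158 + v) = (-2562 - 4695)*(-158 - 1482) = -7257*(-1640) = 11901480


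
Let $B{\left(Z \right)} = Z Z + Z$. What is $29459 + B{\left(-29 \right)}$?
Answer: $30271$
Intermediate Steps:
$B{\left(Z \right)} = Z + Z^{2}$ ($B{\left(Z \right)} = Z^{2} + Z = Z + Z^{2}$)
$29459 + B{\left(-29 \right)} = 29459 - 29 \left(1 - 29\right) = 29459 - -812 = 29459 + 812 = 30271$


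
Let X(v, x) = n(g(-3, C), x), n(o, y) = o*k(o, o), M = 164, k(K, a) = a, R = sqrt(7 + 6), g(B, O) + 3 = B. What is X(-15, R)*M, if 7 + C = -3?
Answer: 5904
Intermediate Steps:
C = -10 (C = -7 - 3 = -10)
g(B, O) = -3 + B
R = sqrt(13) ≈ 3.6056
n(o, y) = o**2 (n(o, y) = o*o = o**2)
X(v, x) = 36 (X(v, x) = (-3 - 3)**2 = (-6)**2 = 36)
X(-15, R)*M = 36*164 = 5904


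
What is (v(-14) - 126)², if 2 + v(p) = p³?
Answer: 8248384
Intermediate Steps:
v(p) = -2 + p³
(v(-14) - 126)² = ((-2 + (-14)³) - 126)² = ((-2 - 2744) - 126)² = (-2746 - 126)² = (-2872)² = 8248384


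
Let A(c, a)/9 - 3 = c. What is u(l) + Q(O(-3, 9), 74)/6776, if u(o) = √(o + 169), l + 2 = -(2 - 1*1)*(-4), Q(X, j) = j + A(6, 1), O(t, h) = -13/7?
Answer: 155/6776 + 3*√19 ≈ 13.100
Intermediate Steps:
O(t, h) = -13/7 (O(t, h) = -13*⅐ = -13/7)
A(c, a) = 27 + 9*c
Q(X, j) = 81 + j (Q(X, j) = j + (27 + 9*6) = j + (27 + 54) = j + 81 = 81 + j)
l = 2 (l = -2 - (2 - 1*1)*(-4) = -2 - (2 - 1)*(-4) = -2 - (-4) = -2 - 1*(-4) = -2 + 4 = 2)
u(o) = √(169 + o)
u(l) + Q(O(-3, 9), 74)/6776 = √(169 + 2) + (81 + 74)/6776 = √171 + 155*(1/6776) = 3*√19 + 155/6776 = 155/6776 + 3*√19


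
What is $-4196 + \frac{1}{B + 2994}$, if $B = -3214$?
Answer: $- \frac{923121}{220} \approx -4196.0$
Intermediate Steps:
$-4196 + \frac{1}{B + 2994} = -4196 + \frac{1}{-3214 + 2994} = -4196 + \frac{1}{-220} = -4196 - \frac{1}{220} = - \frac{923121}{220}$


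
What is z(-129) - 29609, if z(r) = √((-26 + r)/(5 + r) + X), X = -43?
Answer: -29609 + I*√167/2 ≈ -29609.0 + 6.4614*I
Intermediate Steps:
z(r) = √(-43 + (-26 + r)/(5 + r)) (z(r) = √((-26 + r)/(5 + r) - 43) = √(-43 + (-26 + r)/(5 + r)))
z(-129) - 29609 = √((-241 - 42*(-129))/(5 - 129)) - 29609 = √((-241 + 5418)/(-124)) - 29609 = √(-1/124*5177) - 29609 = √(-167/4) - 29609 = I*√167/2 - 29609 = -29609 + I*√167/2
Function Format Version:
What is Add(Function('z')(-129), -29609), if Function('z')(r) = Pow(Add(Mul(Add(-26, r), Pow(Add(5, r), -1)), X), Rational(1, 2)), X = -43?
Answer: Add(-29609, Mul(Rational(1, 2), I, Pow(167, Rational(1, 2)))) ≈ Add(-29609., Mul(6.4614, I))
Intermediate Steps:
Function('z')(r) = Pow(Add(-43, Mul(Pow(Add(5, r), -1), Add(-26, r))), Rational(1, 2)) (Function('z')(r) = Pow(Add(Mul(Add(-26, r), Pow(Add(5, r), -1)), -43), Rational(1, 2)) = Pow(Add(Mul(Pow(Add(5, r), -1), Add(-26, r)), -43), Rational(1, 2)) = Pow(Add(-43, Mul(Pow(Add(5, r), -1), Add(-26, r))), Rational(1, 2)))
Add(Function('z')(-129), -29609) = Add(Pow(Mul(Pow(Add(5, -129), -1), Add(-241, Mul(-42, -129))), Rational(1, 2)), -29609) = Add(Pow(Mul(Pow(-124, -1), Add(-241, 5418)), Rational(1, 2)), -29609) = Add(Pow(Mul(Rational(-1, 124), 5177), Rational(1, 2)), -29609) = Add(Pow(Rational(-167, 4), Rational(1, 2)), -29609) = Add(Mul(Rational(1, 2), I, Pow(167, Rational(1, 2))), -29609) = Add(-29609, Mul(Rational(1, 2), I, Pow(167, Rational(1, 2))))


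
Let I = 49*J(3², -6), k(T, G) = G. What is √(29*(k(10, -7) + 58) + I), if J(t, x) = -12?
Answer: 9*√11 ≈ 29.850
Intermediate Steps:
I = -588 (I = 49*(-12) = -588)
√(29*(k(10, -7) + 58) + I) = √(29*(-7 + 58) - 588) = √(29*51 - 588) = √(1479 - 588) = √891 = 9*√11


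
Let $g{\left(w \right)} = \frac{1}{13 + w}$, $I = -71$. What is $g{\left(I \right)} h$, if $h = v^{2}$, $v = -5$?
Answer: $- \frac{25}{58} \approx -0.43103$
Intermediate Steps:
$h = 25$ ($h = \left(-5\right)^{2} = 25$)
$g{\left(I \right)} h = \frac{1}{13 - 71} \cdot 25 = \frac{1}{-58} \cdot 25 = \left(- \frac{1}{58}\right) 25 = - \frac{25}{58}$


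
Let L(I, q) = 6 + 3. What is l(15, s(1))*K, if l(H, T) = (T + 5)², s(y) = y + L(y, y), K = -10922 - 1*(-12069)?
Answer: 258075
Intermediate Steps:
L(I, q) = 9
K = 1147 (K = -10922 + 12069 = 1147)
s(y) = 9 + y (s(y) = y + 9 = 9 + y)
l(H, T) = (5 + T)²
l(15, s(1))*K = (5 + (9 + 1))²*1147 = (5 + 10)²*1147 = 15²*1147 = 225*1147 = 258075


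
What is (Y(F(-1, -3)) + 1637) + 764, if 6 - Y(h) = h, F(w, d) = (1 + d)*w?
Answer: 2405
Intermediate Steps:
F(w, d) = w*(1 + d)
Y(h) = 6 - h
(Y(F(-1, -3)) + 1637) + 764 = ((6 - (-1)*(1 - 3)) + 1637) + 764 = ((6 - (-1)*(-2)) + 1637) + 764 = ((6 - 1*2) + 1637) + 764 = ((6 - 2) + 1637) + 764 = (4 + 1637) + 764 = 1641 + 764 = 2405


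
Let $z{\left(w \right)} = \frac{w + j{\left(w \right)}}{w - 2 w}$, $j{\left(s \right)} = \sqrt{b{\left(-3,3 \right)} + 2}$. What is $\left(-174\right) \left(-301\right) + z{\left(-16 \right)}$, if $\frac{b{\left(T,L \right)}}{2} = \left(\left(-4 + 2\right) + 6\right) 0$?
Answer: $52373 + \frac{\sqrt{2}}{16} \approx 52373.0$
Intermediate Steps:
$b{\left(T,L \right)} = 0$ ($b{\left(T,L \right)} = 2 \left(\left(-4 + 2\right) + 6\right) 0 = 2 \left(-2 + 6\right) 0 = 2 \cdot 4 \cdot 0 = 2 \cdot 0 = 0$)
$j{\left(s \right)} = \sqrt{2}$ ($j{\left(s \right)} = \sqrt{0 + 2} = \sqrt{2}$)
$z{\left(w \right)} = - \frac{w + \sqrt{2}}{w}$ ($z{\left(w \right)} = \frac{w + \sqrt{2}}{w - 2 w} = \frac{w + \sqrt{2}}{\left(-1\right) w} = \left(w + \sqrt{2}\right) \left(- \frac{1}{w}\right) = - \frac{w + \sqrt{2}}{w}$)
$\left(-174\right) \left(-301\right) + z{\left(-16 \right)} = \left(-174\right) \left(-301\right) + \frac{\left(-1\right) \left(-16\right) - \sqrt{2}}{-16} = 52374 - \frac{16 - \sqrt{2}}{16} = 52374 - \left(1 - \frac{\sqrt{2}}{16}\right) = 52373 + \frac{\sqrt{2}}{16}$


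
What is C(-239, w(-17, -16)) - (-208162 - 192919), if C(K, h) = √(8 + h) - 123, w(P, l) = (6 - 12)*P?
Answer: 400958 + √110 ≈ 4.0097e+5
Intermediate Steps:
w(P, l) = -6*P
C(K, h) = -123 + √(8 + h)
C(-239, w(-17, -16)) - (-208162 - 192919) = (-123 + √(8 - 6*(-17))) - (-208162 - 192919) = (-123 + √(8 + 102)) - 1*(-401081) = (-123 + √110) + 401081 = 400958 + √110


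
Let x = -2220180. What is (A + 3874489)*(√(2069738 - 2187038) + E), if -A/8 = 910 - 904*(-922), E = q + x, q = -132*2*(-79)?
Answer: 6159635730180 - 28006950*I*√1173 ≈ 6.1596e+12 - 9.5921e+8*I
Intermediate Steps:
q = 20856 (q = -264*(-79) = 20856)
E = -2199324 (E = 20856 - 2220180 = -2199324)
A = -6675184 (A = -8*(910 - 904*(-922)) = -8*(910 + 833488) = -8*834398 = -6675184)
(A + 3874489)*(√(2069738 - 2187038) + E) = (-6675184 + 3874489)*(√(2069738 - 2187038) - 2199324) = -2800695*(√(-117300) - 2199324) = -2800695*(10*I*√1173 - 2199324) = -2800695*(-2199324 + 10*I*√1173) = 6159635730180 - 28006950*I*√1173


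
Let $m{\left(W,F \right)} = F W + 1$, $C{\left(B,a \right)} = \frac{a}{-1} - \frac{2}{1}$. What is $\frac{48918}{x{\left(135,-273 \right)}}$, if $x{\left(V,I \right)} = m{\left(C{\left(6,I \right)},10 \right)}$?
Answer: $\frac{48918}{2711} \approx 18.044$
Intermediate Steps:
$C{\left(B,a \right)} = -2 - a$ ($C{\left(B,a \right)} = a \left(-1\right) - 2 = - a - 2 = -2 - a$)
$m{\left(W,F \right)} = 1 + F W$
$x{\left(V,I \right)} = -19 - 10 I$ ($x{\left(V,I \right)} = 1 + 10 \left(-2 - I\right) = 1 - \left(20 + 10 I\right) = -19 - 10 I$)
$\frac{48918}{x{\left(135,-273 \right)}} = \frac{48918}{-19 - -2730} = \frac{48918}{-19 + 2730} = \frac{48918}{2711}$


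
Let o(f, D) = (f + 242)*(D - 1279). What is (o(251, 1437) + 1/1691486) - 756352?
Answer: -1147602208587/1691486 ≈ -6.7846e+5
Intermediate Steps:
o(f, D) = (-1279 + D)*(242 + f) (o(f, D) = (242 + f)*(-1279 + D) = (-1279 + D)*(242 + f))
(o(251, 1437) + 1/1691486) - 756352 = ((-309518 - 1279*251 + 242*1437 + 1437*251) + 1/1691486) - 756352 = ((-309518 - 321029 + 347754 + 360687) + 1/1691486) - 756352 = (77894 + 1/1691486) - 756352 = 131756610485/1691486 - 756352 = -1147602208587/1691486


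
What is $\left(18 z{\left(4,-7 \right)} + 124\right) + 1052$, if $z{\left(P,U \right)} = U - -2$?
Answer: $1086$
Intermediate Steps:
$z{\left(P,U \right)} = 2 + U$ ($z{\left(P,U \right)} = U + 2 = 2 + U$)
$\left(18 z{\left(4,-7 \right)} + 124\right) + 1052 = \left(18 \left(2 - 7\right) + 124\right) + 1052 = \left(18 \left(-5\right) + 124\right) + 1052 = \left(-90 + 124\right) + 1052 = 34 + 1052 = 1086$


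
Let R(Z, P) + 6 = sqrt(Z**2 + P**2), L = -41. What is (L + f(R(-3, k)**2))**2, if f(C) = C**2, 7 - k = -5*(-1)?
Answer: 35888512 - 9953664*sqrt(13) ≈ 66.069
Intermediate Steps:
k = 2 (k = 7 - (-5)*(-1) = 7 - 1*5 = 7 - 5 = 2)
R(Z, P) = -6 + sqrt(P**2 + Z**2) (R(Z, P) = -6 + sqrt(Z**2 + P**2) = -6 + sqrt(P**2 + Z**2))
(L + f(R(-3, k)**2))**2 = (-41 + ((-6 + sqrt(2**2 + (-3)**2))**2)**2)**2 = (-41 + ((-6 + sqrt(4 + 9))**2)**2)**2 = (-41 + ((-6 + sqrt(13))**2)**2)**2 = (-41 + (-6 + sqrt(13))**4)**2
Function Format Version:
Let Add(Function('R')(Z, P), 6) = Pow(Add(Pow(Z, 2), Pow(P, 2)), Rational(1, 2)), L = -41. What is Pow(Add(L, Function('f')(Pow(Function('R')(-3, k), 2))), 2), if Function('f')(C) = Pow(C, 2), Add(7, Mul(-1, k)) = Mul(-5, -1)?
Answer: Add(35888512, Mul(-9953664, Pow(13, Rational(1, 2)))) ≈ 66.069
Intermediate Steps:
k = 2 (k = Add(7, Mul(-1, Mul(-5, -1))) = Add(7, Mul(-1, 5)) = Add(7, -5) = 2)
Function('R')(Z, P) = Add(-6, Pow(Add(Pow(P, 2), Pow(Z, 2)), Rational(1, 2))) (Function('R')(Z, P) = Add(-6, Pow(Add(Pow(Z, 2), Pow(P, 2)), Rational(1, 2))) = Add(-6, Pow(Add(Pow(P, 2), Pow(Z, 2)), Rational(1, 2))))
Pow(Add(L, Function('f')(Pow(Function('R')(-3, k), 2))), 2) = Pow(Add(-41, Pow(Pow(Add(-6, Pow(Add(Pow(2, 2), Pow(-3, 2)), Rational(1, 2))), 2), 2)), 2) = Pow(Add(-41, Pow(Pow(Add(-6, Pow(Add(4, 9), Rational(1, 2))), 2), 2)), 2) = Pow(Add(-41, Pow(Pow(Add(-6, Pow(13, Rational(1, 2))), 2), 2)), 2) = Pow(Add(-41, Pow(Add(-6, Pow(13, Rational(1, 2))), 4)), 2)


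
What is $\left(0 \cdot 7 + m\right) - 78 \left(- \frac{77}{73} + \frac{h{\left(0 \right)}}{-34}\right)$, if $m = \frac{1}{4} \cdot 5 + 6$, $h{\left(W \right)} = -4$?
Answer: $\frac{398845}{4964} \approx 80.348$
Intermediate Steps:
$m = \frac{29}{4}$ ($m = \frac{1}{4} \cdot 5 + 6 = \frac{5}{4} + 6 = \frac{29}{4} \approx 7.25$)
$\left(0 \cdot 7 + m\right) - 78 \left(- \frac{77}{73} + \frac{h{\left(0 \right)}}{-34}\right) = \left(0 \cdot 7 + \frac{29}{4}\right) - 78 \left(- \frac{77}{73} - \frac{4}{-34}\right) = \left(0 + \frac{29}{4}\right) - 78 \left(\left(-77\right) \frac{1}{73} - - \frac{2}{17}\right) = \frac{29}{4} - 78 \left(- \frac{77}{73} + \frac{2}{17}\right) = \frac{29}{4} - - \frac{90714}{1241} = \frac{29}{4} + \frac{90714}{1241} = \frac{398845}{4964}$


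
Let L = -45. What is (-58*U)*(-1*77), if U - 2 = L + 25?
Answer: -80388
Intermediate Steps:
U = -18 (U = 2 + (-45 + 25) = 2 - 20 = -18)
(-58*U)*(-1*77) = (-58*(-18))*(-1*77) = 1044*(-77) = -80388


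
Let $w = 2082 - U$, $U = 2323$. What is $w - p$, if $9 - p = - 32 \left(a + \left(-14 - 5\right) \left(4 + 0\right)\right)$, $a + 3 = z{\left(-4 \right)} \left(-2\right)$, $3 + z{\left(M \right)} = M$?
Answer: $1830$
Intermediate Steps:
$z{\left(M \right)} = -3 + M$
$a = 11$ ($a = -3 + \left(-3 - 4\right) \left(-2\right) = -3 - -14 = -3 + 14 = 11$)
$w = -241$ ($w = 2082 - 2323 = -241$)
$p = -2071$ ($p = 9 - - 32 \left(11 + \left(-14 - 5\right) \left(4 + 0\right)\right) = 9 - - 32 \left(11 - 76\right) = 9 - \left(-32\right) \left(-65\right) = 9 - 2080 = -2071$)
$w - p = -241 - -2071 = -241 + 2071 = 1830$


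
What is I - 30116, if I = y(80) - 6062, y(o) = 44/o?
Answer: -723549/20 ≈ -36177.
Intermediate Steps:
I = -121229/20 (I = 44/80 - 6062 = 44*(1/80) - 6062 = 11/20 - 6062 = -121229/20 ≈ -6061.5)
I - 30116 = -121229/20 - 30116 = -723549/20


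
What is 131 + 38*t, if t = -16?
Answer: -477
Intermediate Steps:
131 + 38*t = 131 + 38*(-16) = 131 - 608 = -477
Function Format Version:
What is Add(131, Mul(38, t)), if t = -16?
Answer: -477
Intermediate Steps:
Add(131, Mul(38, t)) = Add(131, Mul(38, -16)) = Add(131, -608) = -477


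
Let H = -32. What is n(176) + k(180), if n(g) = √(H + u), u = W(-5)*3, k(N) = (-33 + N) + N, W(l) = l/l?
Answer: 327 + I*√29 ≈ 327.0 + 5.3852*I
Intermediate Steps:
W(l) = 1
k(N) = -33 + 2*N
u = 3 (u = 1*3 = 3)
n(g) = I*√29 (n(g) = √(-32 + 3) = √(-29) = I*√29)
n(176) + k(180) = I*√29 + (-33 + 2*180) = I*√29 + (-33 + 360) = I*√29 + 327 = 327 + I*√29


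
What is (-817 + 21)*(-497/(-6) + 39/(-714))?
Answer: -23523392/357 ≈ -65892.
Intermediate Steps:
(-817 + 21)*(-497/(-6) + 39/(-714)) = -796*(-497*(-1/6) + 39*(-1/714)) = -796*(497/6 - 13/238) = -796*29552/357 = -23523392/357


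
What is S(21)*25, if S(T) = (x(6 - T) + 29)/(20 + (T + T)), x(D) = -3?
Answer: 325/31 ≈ 10.484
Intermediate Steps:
S(T) = 26/(20 + 2*T) (S(T) = (-3 + 29)/(20 + (T + T)) = 26/(20 + 2*T))
S(21)*25 = (13/(10 + 21))*25 = (13/31)*25 = 325/31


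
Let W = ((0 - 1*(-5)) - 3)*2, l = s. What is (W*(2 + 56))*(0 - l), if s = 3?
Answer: -696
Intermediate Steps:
l = 3
W = 4 (W = ((0 + 5) - 3)*2 = (5 - 3)*2 = 2*2 = 4)
(W*(2 + 56))*(0 - l) = (4*(2 + 56))*(0 - 1*3) = (4*58)*(0 - 3) = 232*(-3) = -696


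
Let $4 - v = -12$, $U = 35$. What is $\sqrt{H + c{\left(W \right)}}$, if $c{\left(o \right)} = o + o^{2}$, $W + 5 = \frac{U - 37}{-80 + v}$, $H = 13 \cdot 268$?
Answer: $\frac{\sqrt{3587809}}{32} \approx 59.192$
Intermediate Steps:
$v = 16$ ($v = 4 - -12 = 4 + 12 = 16$)
$H = 3484$
$W = - \frac{159}{32}$ ($W = -5 + \frac{35 - 37}{-80 + 16} = -5 - \frac{2}{-64} = -5 - - \frac{1}{32} = -5 + \frac{1}{32} = - \frac{159}{32} \approx -4.9688$)
$\sqrt{H + c{\left(W \right)}} = \sqrt{3484 - \frac{159 \left(1 - \frac{159}{32}\right)}{32}} = \sqrt{3484 - - \frac{20193}{1024}} = \sqrt{3484 + \frac{20193}{1024}} = \sqrt{\frac{3587809}{1024}} = \frac{\sqrt{3587809}}{32}$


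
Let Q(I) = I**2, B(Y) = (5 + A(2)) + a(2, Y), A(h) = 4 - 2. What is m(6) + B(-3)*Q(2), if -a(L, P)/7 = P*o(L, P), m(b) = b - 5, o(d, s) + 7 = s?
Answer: -811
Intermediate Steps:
o(d, s) = -7 + s
A(h) = 2
m(b) = -5 + b
a(L, P) = -7*P*(-7 + P)
B(Y) = 7 + 7*Y*(7 - Y) (B(Y) = (5 + 2) + 7*Y*(7 - Y) = 7 + 7*Y*(7 - Y))
m(6) + B(-3)*Q(2) = (-5 + 6) + (7 - 7*(-3)*(-7 - 3))*2**2 = 1 + (7 - 7*(-3)*(-10))*4 = 1 + (7 - 210)*4 = 1 - 203*4 = 1 - 812 = -811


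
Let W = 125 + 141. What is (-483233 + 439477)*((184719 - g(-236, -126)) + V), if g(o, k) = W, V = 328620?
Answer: -22450022188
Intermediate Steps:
W = 266
g(o, k) = 266
(-483233 + 439477)*((184719 - g(-236, -126)) + V) = (-483233 + 439477)*((184719 - 1*266) + 328620) = -43756*((184719 - 266) + 328620) = -43756*(184453 + 328620) = -43756*513073 = -22450022188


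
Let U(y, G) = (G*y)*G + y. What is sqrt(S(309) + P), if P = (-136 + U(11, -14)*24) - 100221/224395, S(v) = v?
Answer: sqrt(2627453458209230)/224395 ≈ 228.43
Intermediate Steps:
U(y, G) = y + y*G**2 (U(y, G) = y*G**2 + y = y + y*G**2)
P = 11639717219/224395 (P = (-136 + (11*(1 + (-14)**2))*24) - 100221/224395 = (-136 + (11*(1 + 196))*24) - 100221*1/224395 = (-136 + (11*197)*24) - 100221/224395 = (-136 + 2167*24) - 100221/224395 = (-136 + 52008) - 100221/224395 = 51872 - 100221/224395 = 11639717219/224395 ≈ 51872.)
sqrt(S(309) + P) = sqrt(309 + 11639717219/224395) = sqrt(11709055274/224395) = sqrt(2627453458209230)/224395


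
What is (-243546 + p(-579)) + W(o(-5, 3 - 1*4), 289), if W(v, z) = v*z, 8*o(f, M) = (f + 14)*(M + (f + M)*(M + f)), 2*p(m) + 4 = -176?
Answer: -1858053/8 ≈ -2.3226e+5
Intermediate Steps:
p(m) = -90 (p(m) = -2 + (½)*(-176) = -2 - 88 = -90)
o(f, M) = (14 + f)*(M + (M + f)²)/8 (o(f, M) = ((f + 14)*(M + (f + M)*(M + f)))/8 = ((14 + f)*(M + (M + f)*(M + f)))/8 = ((14 + f)*(M + (M + f)²))/8 = (14 + f)*(M + (M + f)²)/8)
(-243546 + p(-579)) + W(o(-5, 3 - 1*4), 289) = (-243546 - 90) + (7*(3 - 1*4)/4 + 7*((3 - 1*4) - 5)²/4 + (⅛)*(3 - 1*4)*(-5) + (⅛)*(-5)*((3 - 1*4) - 5)²)*289 = -243636 + (7*(3 - 4)/4 + 7*((3 - 4) - 5)²/4 + (⅛)*(3 - 4)*(-5) + (⅛)*(-5)*((3 - 4) - 5)²)*289 = -243636 + ((7/4)*(-1) + 7*(-1 - 5)²/4 + (⅛)*(-1)*(-5) + (⅛)*(-5)*(-1 - 5)²)*289 = -243636 + (-7/4 + (7/4)*(-6)² + 5/8 + (⅛)*(-5)*(-6)²)*289 = -243636 + (-7/4 + (7/4)*36 + 5/8 + (⅛)*(-5)*36)*289 = -243636 + (-7/4 + 63 + 5/8 - 45/2)*289 = -243636 + (315/8)*289 = -243636 + 91035/8 = -1858053/8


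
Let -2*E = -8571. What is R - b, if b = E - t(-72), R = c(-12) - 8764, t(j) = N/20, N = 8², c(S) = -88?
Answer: -131343/10 ≈ -13134.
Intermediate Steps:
E = 8571/2 (E = -½*(-8571) = 8571/2 ≈ 4285.5)
N = 64
t(j) = 16/5 (t(j) = 64/20 = 64*(1/20) = 16/5)
R = -8852 (R = -88 - 8764 = -8852)
b = 42823/10 (b = 8571/2 - 1*16/5 = 8571/2 - 16/5 = 42823/10 ≈ 4282.3)
R - b = -8852 - 1*42823/10 = -8852 - 42823/10 = -131343/10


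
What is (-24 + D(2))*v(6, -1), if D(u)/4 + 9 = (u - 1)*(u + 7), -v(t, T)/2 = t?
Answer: 288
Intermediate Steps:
v(t, T) = -2*t
D(u) = -36 + 4*(-1 + u)*(7 + u) (D(u) = -36 + 4*((u - 1)*(u + 7)) = -36 + 4*((-1 + u)*(7 + u)) = -36 + 4*(-1 + u)*(7 + u))
(-24 + D(2))*v(6, -1) = (-24 + (-64 + 4*2² + 24*2))*(-2*6) = (-24 + (-64 + 4*4 + 48))*(-12) = (-24 + (-64 + 16 + 48))*(-12) = (-24 + 0)*(-12) = -24*(-12) = 288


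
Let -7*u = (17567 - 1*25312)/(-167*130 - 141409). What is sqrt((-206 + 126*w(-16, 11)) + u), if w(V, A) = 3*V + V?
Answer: I*sqrt(10782290944578615)/1141833 ≈ 90.94*I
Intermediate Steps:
u = -7745/1141833 (u = -(17567 - 1*25312)/(7*(-167*130 - 141409)) = -(17567 - 25312)/(7*(-21710 - 141409)) = -(-7745)/(7*(-163119)) = -(-7745)*(-1)/(7*163119) = -1/7*7745/163119 = -7745/1141833 ≈ -0.0067830)
w(V, A) = 4*V
sqrt((-206 + 126*w(-16, 11)) + u) = sqrt((-206 + 126*(4*(-16))) - 7745/1141833) = sqrt((-206 + 126*(-64)) - 7745/1141833) = sqrt((-206 - 8064) - 7745/1141833) = sqrt(-8270 - 7745/1141833) = sqrt(-9442966655/1141833) = I*sqrt(10782290944578615)/1141833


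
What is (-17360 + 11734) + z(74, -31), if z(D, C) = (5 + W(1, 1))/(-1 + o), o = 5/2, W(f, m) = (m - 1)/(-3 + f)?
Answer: -16868/3 ≈ -5622.7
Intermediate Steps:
W(f, m) = (-1 + m)/(-3 + f)
o = 5/2 (o = 5*(½) = 5/2 ≈ 2.5000)
z(D, C) = 10/3 (z(D, C) = (5 + (-1 + 1)/(-3 + 1))/(-1 + 5/2) = (5 + 0/(-2))/(3/2) = 2*(5 - ½*0)/3 = 2*(5 + 0)/3 = (⅔)*5 = 10/3)
(-17360 + 11734) + z(74, -31) = (-17360 + 11734) + 10/3 = -5626 + 10/3 = -16868/3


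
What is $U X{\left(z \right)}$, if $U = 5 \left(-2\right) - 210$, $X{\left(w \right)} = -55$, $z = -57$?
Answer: $12100$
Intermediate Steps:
$U = -220$ ($U = -10 - 210 = -220$)
$U X{\left(z \right)} = \left(-220\right) \left(-55\right) = 12100$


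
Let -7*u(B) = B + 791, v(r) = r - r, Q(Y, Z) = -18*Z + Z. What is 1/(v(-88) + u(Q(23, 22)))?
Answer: -7/417 ≈ -0.016787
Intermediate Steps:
Q(Y, Z) = -17*Z
v(r) = 0
u(B) = -113 - B/7 (u(B) = -(B + 791)/7 = -(791 + B)/7 = -113 - B/7)
1/(v(-88) + u(Q(23, 22))) = 1/(0 + (-113 - (-17)*22/7)) = 1/(0 + (-113 - ⅐*(-374))) = 1/(0 + (-113 + 374/7)) = 1/(0 - 417/7) = 1/(-417/7) = -7/417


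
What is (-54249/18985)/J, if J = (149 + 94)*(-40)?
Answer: 18083/61511400 ≈ 0.00029398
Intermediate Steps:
J = -9720 (J = 243*(-40) = -9720)
(-54249/18985)/J = -54249/18985/(-9720) = -54249*1/18985*(-1/9720) = -54249/18985*(-1/9720) = 18083/61511400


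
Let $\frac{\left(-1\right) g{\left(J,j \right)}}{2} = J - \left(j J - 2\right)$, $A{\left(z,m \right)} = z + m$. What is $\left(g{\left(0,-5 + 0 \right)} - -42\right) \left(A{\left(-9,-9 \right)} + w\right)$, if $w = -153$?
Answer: $-6498$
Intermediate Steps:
$A{\left(z,m \right)} = m + z$
$g{\left(J,j \right)} = -4 - 2 J + 2 J j$ ($g{\left(J,j \right)} = - 2 \left(J - \left(j J - 2\right)\right) = - 2 \left(J - \left(J j - 2\right)\right) = - 2 \left(J - \left(-2 + J j\right)\right) = - 2 \left(2 + J - J j\right) = -4 - 2 J + 2 J j$)
$\left(g{\left(0,-5 + 0 \right)} - -42\right) \left(A{\left(-9,-9 \right)} + w\right) = \left(\left(-4 - 0 + 2 \cdot 0 \left(-5 + 0\right)\right) - -42\right) \left(\left(-9 - 9\right) - 153\right) = \left(\left(-4 + 0 + 2 \cdot 0 \left(-5\right)\right) + 42\right) \left(-18 - 153\right) = \left(\left(-4 + 0 + 0\right) + 42\right) \left(-171\right) = \left(-4 + 42\right) \left(-171\right) = 38 \left(-171\right) = -6498$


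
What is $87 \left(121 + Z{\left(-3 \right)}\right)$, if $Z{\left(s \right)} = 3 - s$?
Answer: $11049$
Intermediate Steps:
$87 \left(121 + Z{\left(-3 \right)}\right) = 87 \left(121 + \left(3 - -3\right)\right) = 87 \left(121 + \left(3 + 3\right)\right) = 87 \left(121 + 6\right) = 87 \cdot 127 = 11049$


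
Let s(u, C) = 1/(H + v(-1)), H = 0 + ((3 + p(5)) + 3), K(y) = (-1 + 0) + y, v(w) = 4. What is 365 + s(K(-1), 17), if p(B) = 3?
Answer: 4746/13 ≈ 365.08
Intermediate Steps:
K(y) = -1 + y
H = 9 (H = 0 + ((3 + 3) + 3) = 0 + (6 + 3) = 0 + 9 = 9)
s(u, C) = 1/13 (s(u, C) = 1/(9 + 4) = 1/13)
365 + s(K(-1), 17) = 365 + 1/13 = 4746/13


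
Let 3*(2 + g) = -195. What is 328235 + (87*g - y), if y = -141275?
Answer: 463681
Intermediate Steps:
g = -67 (g = -2 + (⅓)*(-195) = -2 - 65 = -67)
328235 + (87*g - y) = 328235 + (87*(-67) - 1*(-141275)) = 328235 + (-5829 + 141275) = 328235 + 135446 = 463681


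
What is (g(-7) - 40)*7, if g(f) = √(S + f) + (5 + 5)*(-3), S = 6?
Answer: -490 + 7*I ≈ -490.0 + 7.0*I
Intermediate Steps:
g(f) = -30 + √(6 + f) (g(f) = √(6 + f) + (5 + 5)*(-3) = √(6 + f) + 10*(-3) = √(6 + f) - 30 = -30 + √(6 + f))
(g(-7) - 40)*7 = ((-30 + √(6 - 7)) - 40)*7 = ((-30 + √(-1)) - 40)*7 = ((-30 + I) - 40)*7 = (-70 + I)*7 = -490 + 7*I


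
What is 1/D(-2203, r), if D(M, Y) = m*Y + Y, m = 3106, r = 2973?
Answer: 1/9237111 ≈ 1.0826e-7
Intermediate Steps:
D(M, Y) = 3107*Y (D(M, Y) = 3106*Y + Y = 3107*Y)
1/D(-2203, r) = 1/(3107*2973) = 1/9237111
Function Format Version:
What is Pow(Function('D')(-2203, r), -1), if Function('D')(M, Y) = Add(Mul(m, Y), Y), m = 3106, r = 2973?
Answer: Rational(1, 9237111) ≈ 1.0826e-7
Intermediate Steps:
Function('D')(M, Y) = Mul(3107, Y) (Function('D')(M, Y) = Add(Mul(3106, Y), Y) = Mul(3107, Y))
Pow(Function('D')(-2203, r), -1) = Pow(Mul(3107, 2973), -1) = Pow(9237111, -1) = Rational(1, 9237111)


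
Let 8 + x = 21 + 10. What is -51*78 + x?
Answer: -3955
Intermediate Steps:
x = 23 (x = -8 + (21 + 10) = -8 + 31 = 23)
-51*78 + x = -51*78 + 23 = -3978 + 23 = -3955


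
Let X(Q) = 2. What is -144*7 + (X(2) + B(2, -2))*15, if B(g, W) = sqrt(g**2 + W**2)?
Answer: -978 + 30*sqrt(2) ≈ -935.57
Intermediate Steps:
B(g, W) = sqrt(W**2 + g**2)
-144*7 + (X(2) + B(2, -2))*15 = -144*7 + (2 + sqrt((-2)**2 + 2**2))*15 = -1008 + (2 + sqrt(4 + 4))*15 = -1008 + (2 + sqrt(8))*15 = -1008 + (2 + 2*sqrt(2))*15 = -1008 + (30 + 30*sqrt(2)) = -978 + 30*sqrt(2)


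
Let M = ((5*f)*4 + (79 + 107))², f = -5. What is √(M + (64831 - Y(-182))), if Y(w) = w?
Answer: √72409 ≈ 269.09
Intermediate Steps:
M = 7396 (M = ((5*(-5))*4 + (79 + 107))² = (-25*4 + 186)² = (-100 + 186)² = 86² = 7396)
√(M + (64831 - Y(-182))) = √(7396 + (64831 - 1*(-182))) = √(7396 + (64831 + 182)) = √(7396 + 65013) = √72409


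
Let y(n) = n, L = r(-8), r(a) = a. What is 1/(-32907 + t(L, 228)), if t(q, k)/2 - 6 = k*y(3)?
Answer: -1/31527 ≈ -3.1719e-5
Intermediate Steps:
L = -8
t(q, k) = 12 + 6*k (t(q, k) = 12 + 2*(k*3) = 12 + 2*(3*k) = 12 + 6*k)
1/(-32907 + t(L, 228)) = 1/(-32907 + (12 + 6*228)) = 1/(-32907 + (12 + 1368)) = 1/(-32907 + 1380) = 1/(-31527) = -1/31527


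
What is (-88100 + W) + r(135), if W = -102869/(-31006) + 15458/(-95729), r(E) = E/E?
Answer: -261483737820273/2968173374 ≈ -88096.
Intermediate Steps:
r(E) = 1
W = 9368255753/2968173374 (W = -102869*(-1/31006) + 15458*(-1/95729) = 102869/31006 - 15458/95729 = 9368255753/2968173374 ≈ 3.1562)
(-88100 + W) + r(135) = (-88100 + 9368255753/2968173374) + 1 = -261486705993647/2968173374 + 1 = -261483737820273/2968173374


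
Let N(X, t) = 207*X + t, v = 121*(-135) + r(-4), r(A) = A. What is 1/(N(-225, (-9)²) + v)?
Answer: -1/62833 ≈ -1.5915e-5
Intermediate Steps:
v = -16339 (v = 121*(-135) - 4 = -16335 - 4 = -16339)
N(X, t) = t + 207*X
1/(N(-225, (-9)²) + v) = 1/(((-9)² + 207*(-225)) - 16339) = 1/((81 - 46575) - 16339) = 1/(-46494 - 16339) = 1/(-62833) = -1/62833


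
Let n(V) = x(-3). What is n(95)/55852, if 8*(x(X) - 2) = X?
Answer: 13/446816 ≈ 2.9095e-5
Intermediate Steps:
x(X) = 2 + X/8
n(V) = 13/8 (n(V) = 2 + (1/8)*(-3) = 2 - 3/8 = 13/8)
n(95)/55852 = (13/8)/55852 = (13/8)*(1/55852) = 13/446816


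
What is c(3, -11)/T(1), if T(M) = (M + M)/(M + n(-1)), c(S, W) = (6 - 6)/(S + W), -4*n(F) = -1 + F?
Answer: 0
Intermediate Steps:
n(F) = 1/4 - F/4 (n(F) = -(-1 + F)/4 = 1/4 - F/4)
c(S, W) = 0 (c(S, W) = 0/(S + W) = 0)
T(M) = 2*M/(1/2 + M) (T(M) = (M + M)/(M + (1/4 - 1/4*(-1))) = (2*M)/(M + (1/4 + 1/4)) = (2*M)/(M + 1/2) = (2*M)/(1/2 + M) = 2*M/(1/2 + M))
c(3, -11)/T(1) = 0/(4*1/(1 + 2*1)) = 0/(4*1/(1 + 2)) = 0/(4*1/3) = 0/(4*1*(1/3)) = 0/(4/3) = (3/4)*0 = 0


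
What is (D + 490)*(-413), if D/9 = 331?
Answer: -1432697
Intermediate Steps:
D = 2979 (D = 9*331 = 2979)
(D + 490)*(-413) = (2979 + 490)*(-413) = 3469*(-413) = -1432697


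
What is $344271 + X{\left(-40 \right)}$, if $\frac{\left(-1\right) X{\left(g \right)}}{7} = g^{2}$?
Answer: $333071$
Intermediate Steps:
$X{\left(g \right)} = - 7 g^{2}$
$344271 + X{\left(-40 \right)} = 344271 - 7 \left(-40\right)^{2} = 344271 - 11200 = 333071$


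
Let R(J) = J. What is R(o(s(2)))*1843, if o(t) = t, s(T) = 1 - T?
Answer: -1843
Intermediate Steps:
R(o(s(2)))*1843 = (1 - 1*2)*1843 = (1 - 2)*1843 = -1*1843 = -1843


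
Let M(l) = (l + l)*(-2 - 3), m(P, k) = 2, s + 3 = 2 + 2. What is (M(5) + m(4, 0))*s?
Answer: -48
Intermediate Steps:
s = 1 (s = -3 + (2 + 2) = -3 + 4 = 1)
M(l) = -10*l (M(l) = (2*l)*(-5) = -10*l)
(M(5) + m(4, 0))*s = (-10*5 + 2)*1 = (-50 + 2)*1 = -48*1 = -48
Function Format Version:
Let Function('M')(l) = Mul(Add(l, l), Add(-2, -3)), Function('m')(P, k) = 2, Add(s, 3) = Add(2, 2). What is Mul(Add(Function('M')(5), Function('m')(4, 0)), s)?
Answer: -48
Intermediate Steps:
s = 1 (s = Add(-3, Add(2, 2)) = Add(-3, 4) = 1)
Function('M')(l) = Mul(-10, l) (Function('M')(l) = Mul(Mul(2, l), -5) = Mul(-10, l))
Mul(Add(Function('M')(5), Function('m')(4, 0)), s) = Mul(Add(Mul(-10, 5), 2), 1) = Mul(Add(-50, 2), 1) = Mul(-48, 1) = -48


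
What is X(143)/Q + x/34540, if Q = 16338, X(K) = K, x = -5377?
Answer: -41455103/282157260 ≈ -0.14692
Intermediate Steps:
X(143)/Q + x/34540 = 143/16338 - 5377/34540 = -41455103/282157260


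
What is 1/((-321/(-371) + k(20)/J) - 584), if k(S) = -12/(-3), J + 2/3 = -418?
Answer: -116494/67932815 ≈ -0.0017148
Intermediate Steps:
J = -1256/3 (J = -⅔ - 418 = -1256/3 ≈ -418.67)
k(S) = 4 (k(S) = -12*(-⅓) = 4)
1/((-321/(-371) + k(20)/J) - 584) = 1/((-321/(-371) + 4/(-1256/3)) - 584) = 1/((-321*(-1/371) + 4*(-3/1256)) - 584) = 1/((321/371 - 3/314) - 584) = 1/(99681/116494 - 584) = 1/(-67932815/116494) = -116494/67932815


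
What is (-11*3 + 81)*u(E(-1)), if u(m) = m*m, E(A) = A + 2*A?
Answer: 432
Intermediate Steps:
E(A) = 3*A
u(m) = m²
(-11*3 + 81)*u(E(-1)) = (-11*3 + 81)*(3*(-1))² = (-33 + 81)*(-3)² = 48*9 = 432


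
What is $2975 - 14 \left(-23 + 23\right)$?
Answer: $2975$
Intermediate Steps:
$2975 - 14 \left(-23 + 23\right) = 2975 - 14 \cdot 0 = 2975 - 0 = 2975 + 0 = 2975$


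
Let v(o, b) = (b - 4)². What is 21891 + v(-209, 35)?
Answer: 22852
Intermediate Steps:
v(o, b) = (-4 + b)²
21891 + v(-209, 35) = 21891 + (-4 + 35)² = 21891 + 31² = 21891 + 961 = 22852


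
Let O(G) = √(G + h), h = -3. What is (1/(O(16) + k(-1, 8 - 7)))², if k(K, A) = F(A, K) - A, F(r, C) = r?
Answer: 1/13 ≈ 0.076923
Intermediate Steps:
k(K, A) = 0 (k(K, A) = A - A = 0)
O(G) = √(-3 + G) (O(G) = √(G - 3) = √(-3 + G))
(1/(O(16) + k(-1, 8 - 7)))² = (1/(√(-3 + 16) + 0))² = (1/(√13 + 0))² = (1/(√13))² = (√13/13)² = 1/13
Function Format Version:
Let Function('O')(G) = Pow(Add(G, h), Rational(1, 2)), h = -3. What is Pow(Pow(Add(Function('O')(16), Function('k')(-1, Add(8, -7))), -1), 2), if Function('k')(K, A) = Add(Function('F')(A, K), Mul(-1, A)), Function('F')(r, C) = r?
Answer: Rational(1, 13) ≈ 0.076923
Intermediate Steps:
Function('k')(K, A) = 0 (Function('k')(K, A) = Add(A, Mul(-1, A)) = 0)
Function('O')(G) = Pow(Add(-3, G), Rational(1, 2)) (Function('O')(G) = Pow(Add(G, -3), Rational(1, 2)) = Pow(Add(-3, G), Rational(1, 2)))
Pow(Pow(Add(Function('O')(16), Function('k')(-1, Add(8, -7))), -1), 2) = Pow(Pow(Add(Pow(Add(-3, 16), Rational(1, 2)), 0), -1), 2) = Pow(Pow(Add(Pow(13, Rational(1, 2)), 0), -1), 2) = Pow(Pow(Pow(13, Rational(1, 2)), -1), 2) = Pow(Mul(Rational(1, 13), Pow(13, Rational(1, 2))), 2) = Rational(1, 13)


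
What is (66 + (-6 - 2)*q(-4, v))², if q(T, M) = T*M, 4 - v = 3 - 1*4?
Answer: 51076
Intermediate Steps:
v = 5 (v = 4 - (3 - 1*4) = 4 - (3 - 4) = 4 - 1*(-1) = 4 + 1 = 5)
q(T, M) = M*T
(66 + (-6 - 2)*q(-4, v))² = (66 + (-6 - 2)*(5*(-4)))² = (66 - 8*(-20))² = (66 + 160)² = 226² = 51076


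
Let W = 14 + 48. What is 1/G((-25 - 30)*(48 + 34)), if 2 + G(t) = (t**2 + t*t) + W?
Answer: 1/40680260 ≈ 2.4582e-8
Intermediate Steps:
W = 62
G(t) = 60 + 2*t**2 (G(t) = -2 + ((t**2 + t*t) + 62) = -2 + ((t**2 + t**2) + 62) = -2 + (2*t**2 + 62) = -2 + (62 + 2*t**2) = 60 + 2*t**2)
1/G((-25 - 30)*(48 + 34)) = 1/(60 + 2*((-25 - 30)*(48 + 34))**2) = 1/(60 + 2*(-55*82)**2) = 1/(60 + 2*(-4510)**2) = 1/(60 + 2*20340100) = 1/(60 + 40680200) = 1/40680260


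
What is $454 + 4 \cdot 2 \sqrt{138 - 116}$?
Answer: $454 + 8 \sqrt{22} \approx 491.52$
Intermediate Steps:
$454 + 4 \cdot 2 \sqrt{138 - 116} = 454 + 8 \sqrt{22}$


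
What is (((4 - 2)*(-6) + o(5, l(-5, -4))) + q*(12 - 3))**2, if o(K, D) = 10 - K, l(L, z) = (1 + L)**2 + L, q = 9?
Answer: 5476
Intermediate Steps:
l(L, z) = L + (1 + L)**2
(((4 - 2)*(-6) + o(5, l(-5, -4))) + q*(12 - 3))**2 = (((4 - 2)*(-6) + (10 - 1*5)) + 9*(12 - 3))**2 = ((2*(-6) + (10 - 5)) + 9*9)**2 = ((-12 + 5) + 81)**2 = (-7 + 81)**2 = 74**2 = 5476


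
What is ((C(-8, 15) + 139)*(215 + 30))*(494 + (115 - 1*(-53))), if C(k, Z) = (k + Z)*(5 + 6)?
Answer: 35033040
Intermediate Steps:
C(k, Z) = 11*Z + 11*k (C(k, Z) = (Z + k)*11 = 11*Z + 11*k)
((C(-8, 15) + 139)*(215 + 30))*(494 + (115 - 1*(-53))) = (((11*15 + 11*(-8)) + 139)*(215 + 30))*(494 + (115 - 1*(-53))) = (((165 - 88) + 139)*245)*(494 + (115 + 53)) = ((77 + 139)*245)*(494 + 168) = (216*245)*662 = 52920*662 = 35033040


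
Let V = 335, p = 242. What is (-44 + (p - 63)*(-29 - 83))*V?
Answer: -6730820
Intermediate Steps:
(-44 + (p - 63)*(-29 - 83))*V = (-44 + (242 - 63)*(-29 - 83))*335 = (-44 + 179*(-112))*335 = (-44 - 20048)*335 = -20092*335 = -6730820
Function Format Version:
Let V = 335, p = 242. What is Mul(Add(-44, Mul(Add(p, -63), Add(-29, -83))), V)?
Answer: -6730820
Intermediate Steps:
Mul(Add(-44, Mul(Add(p, -63), Add(-29, -83))), V) = Mul(Add(-44, Mul(Add(242, -63), Add(-29, -83))), 335) = Mul(Add(-44, Mul(179, -112)), 335) = Mul(Add(-44, -20048), 335) = Mul(-20092, 335) = -6730820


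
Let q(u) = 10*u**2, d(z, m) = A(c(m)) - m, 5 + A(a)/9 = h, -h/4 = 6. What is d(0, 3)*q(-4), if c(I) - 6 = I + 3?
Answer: -42240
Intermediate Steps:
c(I) = 9 + I (c(I) = 6 + (I + 3) = 6 + (3 + I) = 9 + I)
h = -24 (h = -4*6 = -24)
A(a) = -261 (A(a) = -45 + 9*(-24) = -45 - 216 = -261)
d(z, m) = -261 - m
d(0, 3)*q(-4) = (-261 - 1*3)*(10*(-4)**2) = (-261 - 3)*(10*16) = -264*160 = -42240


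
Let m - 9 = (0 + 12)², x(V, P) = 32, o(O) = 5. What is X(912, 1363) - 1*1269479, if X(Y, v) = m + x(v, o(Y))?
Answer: -1269294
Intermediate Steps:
m = 153 (m = 9 + (0 + 12)² = 9 + 12² = 9 + 144 = 153)
X(Y, v) = 185 (X(Y, v) = 153 + 32 = 185)
X(912, 1363) - 1*1269479 = 185 - 1*1269479 = 185 - 1269479 = -1269294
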